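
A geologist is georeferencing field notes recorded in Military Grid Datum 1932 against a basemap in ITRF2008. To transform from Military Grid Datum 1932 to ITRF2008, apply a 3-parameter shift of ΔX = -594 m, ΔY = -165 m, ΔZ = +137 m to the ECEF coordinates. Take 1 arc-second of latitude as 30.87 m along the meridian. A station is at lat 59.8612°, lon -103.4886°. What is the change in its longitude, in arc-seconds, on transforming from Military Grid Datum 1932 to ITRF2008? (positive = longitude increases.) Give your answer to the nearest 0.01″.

sin φ = 0.864812, cos φ = 0.502096, sin λ = -0.972416, cos λ = -0.233252.
East component: ΔE = −sin λ·ΔX + cos λ·ΔY = −(-0.972416)(-594) + (-0.233252)(-165) = -539.13 m.
1° of latitude spans 3600 × 30.87 = 111132 m; at latitude φ, 1° of longitude spans that × cos φ = 55799.0 m, so Δλ = -539.13 / 55799.0 × 3600 = -34.783″.

Δλ = -34.78″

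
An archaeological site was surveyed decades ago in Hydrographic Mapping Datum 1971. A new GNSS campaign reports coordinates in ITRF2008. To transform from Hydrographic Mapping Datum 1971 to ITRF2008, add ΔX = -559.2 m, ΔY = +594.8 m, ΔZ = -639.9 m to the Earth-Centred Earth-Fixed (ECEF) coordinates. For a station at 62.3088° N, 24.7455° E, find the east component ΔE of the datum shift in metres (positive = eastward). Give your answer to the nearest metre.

The local east axis at (φ, λ) is (−sin λ, cos λ, 0), so ΔE = −sin(24.7455°)·(-559.2) + cos(24.7455°)·594.8 = 774.26 m.

ΔE = 774 m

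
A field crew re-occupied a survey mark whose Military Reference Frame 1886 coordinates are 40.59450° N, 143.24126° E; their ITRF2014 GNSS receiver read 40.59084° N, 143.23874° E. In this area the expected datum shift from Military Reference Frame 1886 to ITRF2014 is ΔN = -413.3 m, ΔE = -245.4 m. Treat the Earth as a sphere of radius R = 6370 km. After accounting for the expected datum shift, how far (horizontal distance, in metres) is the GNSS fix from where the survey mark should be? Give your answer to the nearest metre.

Observed coordinate differences: Δφ = -0.00366°, Δλ = -0.00252°.
Converting to metres (1° lat = 111177 m, cos φ = 0.759334): observed ΔN = -406.9 m, observed ΔE = -212.7 m.
Subtracting the expected shift leaves a residual of -406.9 − (-413.3) = 6.4 m north and -212.7 − (-245.4) = 32.7 m east.
Residual distance = √(6.4² + 32.7²) = 33.3 m.

33 m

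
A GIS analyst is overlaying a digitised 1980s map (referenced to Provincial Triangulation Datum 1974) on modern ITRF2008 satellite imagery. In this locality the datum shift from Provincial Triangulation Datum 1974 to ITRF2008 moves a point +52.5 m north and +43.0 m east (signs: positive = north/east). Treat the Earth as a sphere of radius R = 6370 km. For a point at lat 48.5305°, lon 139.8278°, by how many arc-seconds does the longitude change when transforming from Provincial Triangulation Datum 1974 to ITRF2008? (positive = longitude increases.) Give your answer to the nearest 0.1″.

At latitude 48.5305°, cos φ = 0.662221.
One radian of longitude at latitude φ spans R cos φ, so Δλ = ΔE / (R cos φ) = 43.0 / (6370000 × 0.662221) = 1.0194e-05 rad = 2.103″.

Δλ = 2.1″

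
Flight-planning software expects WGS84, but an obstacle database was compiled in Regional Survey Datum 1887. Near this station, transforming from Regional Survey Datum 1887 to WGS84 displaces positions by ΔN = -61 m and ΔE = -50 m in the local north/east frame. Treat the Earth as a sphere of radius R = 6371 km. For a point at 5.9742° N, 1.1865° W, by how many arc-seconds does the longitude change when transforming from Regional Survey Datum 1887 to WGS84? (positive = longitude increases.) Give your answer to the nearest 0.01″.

At latitude 5.9742°, cos φ = 0.994569.
One radian of longitude at latitude φ spans R cos φ, so Δλ = ΔE / (R cos φ) = -50.0 / (6371000 × 0.994569) = -7.8909e-06 rad = -1.628″.

Δλ = -1.63″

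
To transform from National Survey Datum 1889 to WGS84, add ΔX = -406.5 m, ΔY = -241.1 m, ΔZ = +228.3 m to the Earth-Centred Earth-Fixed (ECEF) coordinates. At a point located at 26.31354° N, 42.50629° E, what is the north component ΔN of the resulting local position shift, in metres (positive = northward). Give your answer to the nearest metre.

The local north axis is (−sin φ cos λ, −sin φ sin λ, cos φ), giving ΔN = 132.840 + 72.213 + 204.644 = 409.70 m.

ΔN = 410 m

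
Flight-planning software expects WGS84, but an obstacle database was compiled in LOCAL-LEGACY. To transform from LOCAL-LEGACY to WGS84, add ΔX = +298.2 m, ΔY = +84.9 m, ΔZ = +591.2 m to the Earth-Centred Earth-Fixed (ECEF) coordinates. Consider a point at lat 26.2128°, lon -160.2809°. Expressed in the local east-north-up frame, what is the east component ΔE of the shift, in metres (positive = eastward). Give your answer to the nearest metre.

ΔE = 21 m

The local east axis at (φ, λ) is (−sin λ, cos λ, 0), so ΔE = −sin(-160.2809°)·298.2 + cos(-160.2809°)·84.9 = 20.69 m.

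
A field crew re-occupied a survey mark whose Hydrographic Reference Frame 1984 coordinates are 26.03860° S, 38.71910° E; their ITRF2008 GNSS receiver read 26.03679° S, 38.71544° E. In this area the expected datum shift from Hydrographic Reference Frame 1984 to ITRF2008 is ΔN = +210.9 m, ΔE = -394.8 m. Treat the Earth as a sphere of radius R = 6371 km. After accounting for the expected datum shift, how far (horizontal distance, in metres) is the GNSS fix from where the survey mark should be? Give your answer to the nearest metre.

31 m

Observed coordinate differences: Δφ = +0.00181°, Δλ = -0.00366°.
Converting to metres (1° lat = 111195 m, cos φ = 0.898499): observed ΔN = 201.3 m, observed ΔE = -365.7 m.
Subtracting the expected shift leaves a residual of 201.3 − (210.9) = -9.6 m north and -365.7 − (-394.8) = 29.1 m east.
Residual distance = √((-9.6)² + 29.1²) = 30.7 m.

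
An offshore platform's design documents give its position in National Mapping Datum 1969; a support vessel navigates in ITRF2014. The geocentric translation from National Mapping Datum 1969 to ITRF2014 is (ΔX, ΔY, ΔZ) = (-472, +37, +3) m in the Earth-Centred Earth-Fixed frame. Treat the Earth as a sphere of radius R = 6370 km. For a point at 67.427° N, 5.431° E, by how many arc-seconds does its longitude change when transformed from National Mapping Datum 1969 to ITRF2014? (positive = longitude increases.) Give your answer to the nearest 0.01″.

sin φ = 0.923391, cos φ = 0.383860, sin λ = 0.094647, cos λ = 0.995511.
East component: ΔE = −sin λ·ΔX + cos λ·ΔY = −(0.094647)(-472) + (0.995511)(37) = 81.51 m.
1° of latitude spans πR/180 = 111177 m; at latitude φ, 1° of longitude spans that × cos φ = 42676.6 m, so Δλ = 81.51 / 42676.6 × 3600 = 6.876″.

Δλ = 6.88″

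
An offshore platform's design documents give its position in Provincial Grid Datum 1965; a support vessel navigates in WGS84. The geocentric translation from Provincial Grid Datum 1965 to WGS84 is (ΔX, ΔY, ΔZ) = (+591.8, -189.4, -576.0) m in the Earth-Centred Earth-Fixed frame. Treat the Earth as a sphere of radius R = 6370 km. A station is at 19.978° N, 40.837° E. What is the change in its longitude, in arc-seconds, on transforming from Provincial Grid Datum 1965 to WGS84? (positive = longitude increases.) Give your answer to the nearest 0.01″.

sin φ = 0.341659, cos φ = 0.939824, sin λ = 0.653909, cos λ = 0.756573.
East component: ΔE = −sin λ·ΔX + cos λ·ΔY = −(0.653909)(591.8) + (0.756573)(-189.4) = -530.28 m.
1° of latitude spans πR/180 = 111177 m; at latitude φ, 1° of longitude spans that × cos φ = 104487.2 m, so Δλ = -530.28 / 104487.2 × 3600 = -18.270″.

Δλ = -18.27″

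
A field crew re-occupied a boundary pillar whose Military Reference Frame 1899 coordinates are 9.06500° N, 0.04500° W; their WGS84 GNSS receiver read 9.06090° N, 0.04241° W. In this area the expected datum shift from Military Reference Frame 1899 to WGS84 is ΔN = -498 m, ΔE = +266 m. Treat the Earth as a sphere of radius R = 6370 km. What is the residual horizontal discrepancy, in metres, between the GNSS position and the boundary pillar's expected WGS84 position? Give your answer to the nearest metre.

46 m

Observed coordinate differences: Δφ = -0.00410°, Δλ = +0.00259°.
Converting to metres (1° lat = 111177 m, cos φ = 0.987510): observed ΔN = -455.8 m, observed ΔE = 284.4 m.
Subtracting the expected shift leaves a residual of -455.8 − (-498) = 42.2 m north and 284.4 − (266) = 18.4 m east.
Residual distance = √(42.2² + 18.4²) = 46.0 m.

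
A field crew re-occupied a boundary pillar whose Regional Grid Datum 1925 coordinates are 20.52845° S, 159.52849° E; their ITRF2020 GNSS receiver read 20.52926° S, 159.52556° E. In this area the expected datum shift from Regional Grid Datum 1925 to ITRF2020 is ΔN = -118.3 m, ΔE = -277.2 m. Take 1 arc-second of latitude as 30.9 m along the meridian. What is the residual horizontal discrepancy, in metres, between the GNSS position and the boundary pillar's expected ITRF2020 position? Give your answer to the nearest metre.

40 m

Observed coordinate differences: Δφ = -0.00081°, Δλ = -0.00293°.
Converting to metres (1° lat = 111240 m, cos φ = 0.936498): observed ΔN = -90.1 m, observed ΔE = -305.2 m.
Subtracting the expected shift leaves a residual of -90.1 − (-118.3) = 28.2 m north and -305.2 − (-277.2) = -28.0 m east.
Residual distance = √(28.2² + (-28.0)²) = 39.8 m.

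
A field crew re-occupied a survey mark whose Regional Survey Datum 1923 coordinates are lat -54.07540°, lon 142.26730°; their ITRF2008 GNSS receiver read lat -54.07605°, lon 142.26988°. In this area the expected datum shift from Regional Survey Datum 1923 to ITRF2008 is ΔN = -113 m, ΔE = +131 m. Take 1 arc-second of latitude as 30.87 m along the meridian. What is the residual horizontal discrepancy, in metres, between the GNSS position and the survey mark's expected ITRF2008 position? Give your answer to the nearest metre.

55 m

Observed coordinate differences: Δφ = -0.00065°, Δλ = +0.00258°.
Converting to metres (1° lat = 111132 m, cos φ = 0.586720): observed ΔN = -72.2 m, observed ΔE = 168.2 m.
Subtracting the expected shift leaves a residual of -72.2 − (-113) = 40.8 m north and 168.2 − (131) = 37.2 m east.
Residual distance = √(40.8² + 37.2²) = 55.2 m.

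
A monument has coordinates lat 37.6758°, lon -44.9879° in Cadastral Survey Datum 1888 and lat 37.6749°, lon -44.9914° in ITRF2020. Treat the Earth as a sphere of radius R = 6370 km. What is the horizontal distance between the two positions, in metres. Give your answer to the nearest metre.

324 m

Δφ = 37.6749° − 37.6758° = -0.0009°; Δλ = -44.9914° − -44.9879° = -0.0035°.
1° along a meridian = πR/180 = 111177 m.
ΔN = Δφ × 111177 = -100.1 m; ΔE = Δλ × 111177 × cos(37.6758°) = -0.0035 × 111177 × 0.791482 = -308.0 m.
Distance = √(ΔE² + ΔN²) = √((-308.0)² + (-100.1)²) = 323.8 m.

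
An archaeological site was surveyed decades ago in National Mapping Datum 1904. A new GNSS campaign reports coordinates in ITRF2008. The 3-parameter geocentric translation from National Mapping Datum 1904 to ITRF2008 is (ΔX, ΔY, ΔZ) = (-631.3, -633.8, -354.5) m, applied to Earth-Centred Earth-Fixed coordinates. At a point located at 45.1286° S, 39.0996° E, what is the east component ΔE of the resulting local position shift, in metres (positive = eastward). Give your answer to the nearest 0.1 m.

At φ = -45.1286°, λ = 39.0996°: sin φ = -0.708692, cos φ = 0.705518, sin λ = 0.630670, cos λ = 0.776051.
ΔE = −sin λ·ΔX + cos λ·ΔY = −(0.630670)·(-631.3) + (0.776051)·(-633.8) = -93.72 m.

ΔE = -93.7 m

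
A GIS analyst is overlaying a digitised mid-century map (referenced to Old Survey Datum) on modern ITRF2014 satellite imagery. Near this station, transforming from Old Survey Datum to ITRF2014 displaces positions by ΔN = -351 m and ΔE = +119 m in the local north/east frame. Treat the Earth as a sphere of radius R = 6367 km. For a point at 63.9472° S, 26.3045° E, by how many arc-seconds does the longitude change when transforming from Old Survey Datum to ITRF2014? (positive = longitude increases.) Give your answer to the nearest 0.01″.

At latitude -63.9472°, cos φ = 0.439199.
One radian of longitude at latitude φ spans R cos φ, so Δλ = ΔE / (R cos φ) = 119.0 / (6367000 × 0.439199) = 4.2555e-05 rad = 8.778″.

Δλ = 8.78″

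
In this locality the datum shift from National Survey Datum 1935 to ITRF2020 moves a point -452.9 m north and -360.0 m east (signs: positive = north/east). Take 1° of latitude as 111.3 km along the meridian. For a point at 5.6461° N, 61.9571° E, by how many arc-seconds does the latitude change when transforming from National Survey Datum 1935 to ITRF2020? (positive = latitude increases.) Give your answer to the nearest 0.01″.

Δφ = -14.65″

1° of latitude = 111.3 km, so Δφ = -452.9 / 111300 = -0.0040692° = -14.649″.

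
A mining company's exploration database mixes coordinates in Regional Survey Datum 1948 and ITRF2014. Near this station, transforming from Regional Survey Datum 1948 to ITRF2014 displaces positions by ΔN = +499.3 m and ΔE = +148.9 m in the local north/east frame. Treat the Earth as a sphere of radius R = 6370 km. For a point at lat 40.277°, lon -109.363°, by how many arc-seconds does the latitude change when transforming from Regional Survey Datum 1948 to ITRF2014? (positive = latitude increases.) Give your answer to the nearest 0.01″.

Δφ = 16.17″

On a sphere of radius R, 1 rad of latitude = R, so Δφ = ΔN / R = 499.3 / 6370000 = 7.8383e-05 rad = 16.168″.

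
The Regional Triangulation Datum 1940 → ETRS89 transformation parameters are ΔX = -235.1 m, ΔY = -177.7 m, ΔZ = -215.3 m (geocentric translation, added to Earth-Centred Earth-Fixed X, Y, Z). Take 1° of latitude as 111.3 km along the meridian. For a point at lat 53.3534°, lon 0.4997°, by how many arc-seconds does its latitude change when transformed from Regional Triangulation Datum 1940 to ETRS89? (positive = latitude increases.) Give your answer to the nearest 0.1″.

Δφ = 2.0″

sin φ = 0.802332, cos φ = 0.596878, sin λ = 0.008721, cos λ = 0.999962.
North component: ΔN = −sin φ cos λ·ΔX − sin φ sin λ·ΔY + cos φ·ΔZ = −(0.802332)(0.999962)(-235.1) − (0.802332)(0.008721)(-177.7) + (0.596878)(-215.3) = 61.36 m.
1° of latitude spans 111300 m, so Δφ = 61.36 / 111300 × 3600 = 1.985″.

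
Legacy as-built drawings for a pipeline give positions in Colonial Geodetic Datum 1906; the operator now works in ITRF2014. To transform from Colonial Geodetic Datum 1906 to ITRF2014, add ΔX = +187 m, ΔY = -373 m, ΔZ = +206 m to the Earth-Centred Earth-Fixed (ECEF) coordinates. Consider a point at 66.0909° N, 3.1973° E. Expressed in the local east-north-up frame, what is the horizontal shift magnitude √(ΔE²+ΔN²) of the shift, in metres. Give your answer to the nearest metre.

389 m

At φ = 66.0909°, λ = 3.1973°: sin φ = 0.914190, cos φ = 0.405287, sin λ = 0.055774, cos λ = 0.998443.
ΔE = −sin λ·ΔX + cos λ·ΔY = −(0.055774)·(187) + (0.998443)·(-373) = -382.85 m.
ΔN = −sin φ cos λ·ΔX − sin φ sin λ·ΔY + cos φ·ΔZ = −(0.914190)(0.998443)(187) − (0.914190)(0.055774)(-373) + (0.405287)(206) = -68.18 m.
Horizontal magnitude = √(ΔE² + ΔN²) = √((-382.85)² + (-68.18)²) = 388.87 m.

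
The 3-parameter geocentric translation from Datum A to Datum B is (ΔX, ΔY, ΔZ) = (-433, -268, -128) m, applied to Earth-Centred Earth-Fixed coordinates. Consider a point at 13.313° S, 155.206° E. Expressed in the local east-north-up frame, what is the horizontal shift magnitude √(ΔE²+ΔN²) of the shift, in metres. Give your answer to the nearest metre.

The local east axis at (φ, λ) is (−sin λ, cos λ, 0), so ΔE = −sin(155.206°)·(-433) + cos(155.206°)·(-268) = 424.88 m.
The local north axis is (−sin φ cos λ, −sin φ sin λ, cos φ), giving ΔN = 90.516 − 25.880 − 124.560 = -59.92 m.
Horizontal magnitude = √(ΔE² + ΔN²) = √(424.88² + (-59.92)²) = 429.08 m.

429 m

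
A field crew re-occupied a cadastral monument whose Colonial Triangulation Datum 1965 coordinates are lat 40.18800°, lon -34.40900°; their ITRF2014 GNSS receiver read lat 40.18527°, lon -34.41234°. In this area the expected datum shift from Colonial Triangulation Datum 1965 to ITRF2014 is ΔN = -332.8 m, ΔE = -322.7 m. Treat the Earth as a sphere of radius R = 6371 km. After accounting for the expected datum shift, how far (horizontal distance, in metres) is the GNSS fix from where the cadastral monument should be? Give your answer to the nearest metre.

Observed coordinate differences: Δφ = -0.00273°, Δλ = -0.00334°.
Converting to metres (1° lat = 111195 m, cos φ = 0.763931): observed ΔN = -303.6 m, observed ΔE = -283.7 m.
Subtracting the expected shift leaves a residual of -303.6 − (-332.8) = 29.2 m north and -283.7 − (-322.7) = 39.0 m east.
Residual distance = √(29.2² + 39.0²) = 48.7 m.

49 m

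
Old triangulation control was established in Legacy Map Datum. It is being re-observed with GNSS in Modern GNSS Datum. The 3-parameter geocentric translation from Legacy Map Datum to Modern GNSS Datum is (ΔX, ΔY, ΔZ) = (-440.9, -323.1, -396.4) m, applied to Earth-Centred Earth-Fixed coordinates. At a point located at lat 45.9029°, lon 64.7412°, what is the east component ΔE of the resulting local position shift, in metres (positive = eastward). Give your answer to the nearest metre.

At φ = 45.9029°, λ = 64.7412°: sin φ = 0.718162, cos φ = 0.695876, sin λ = 0.904390, cos λ = 0.426708.
ΔE = −sin λ·ΔX + cos λ·ΔY = −(0.904390)·(-440.9) + (0.426708)·(-323.1) = 260.88 m.

ΔE = 261 m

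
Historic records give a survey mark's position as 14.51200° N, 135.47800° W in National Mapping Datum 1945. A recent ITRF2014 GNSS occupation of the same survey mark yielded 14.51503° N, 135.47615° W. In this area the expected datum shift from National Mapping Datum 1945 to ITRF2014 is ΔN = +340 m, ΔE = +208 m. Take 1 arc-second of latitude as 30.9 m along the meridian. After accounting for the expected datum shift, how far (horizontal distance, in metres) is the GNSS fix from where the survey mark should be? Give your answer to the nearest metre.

Observed coordinate differences: Δφ = +0.00303°, Δλ = +0.00185°.
Converting to metres (1° lat = 111240 m, cos φ = 0.968095): observed ΔN = 337.1 m, observed ΔE = 199.2 m.
Subtracting the expected shift leaves a residual of 337.1 − (340) = -2.9 m north and 199.2 − (208) = -8.8 m east.
Residual distance = √((-2.9)² + (-8.8)²) = 9.3 m.

9 m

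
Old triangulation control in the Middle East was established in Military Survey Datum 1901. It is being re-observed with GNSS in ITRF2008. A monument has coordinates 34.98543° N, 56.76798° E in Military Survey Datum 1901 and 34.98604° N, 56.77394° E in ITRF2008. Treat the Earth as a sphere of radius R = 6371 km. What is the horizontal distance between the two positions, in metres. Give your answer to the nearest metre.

Δφ = 34.98604° − 34.98543° = +0.00061°; Δλ = 56.77394° − 56.76798° = +0.00596°.
1° along a meridian = πR/180 = 111195 m.
ΔN = Δφ × 111195 = 67.8 m; ΔE = Δλ × 111195 × cos(34.98543°) = +0.00596 × 111195 × 0.819298 = 543.0 m.
Distance = √(ΔE² + ΔN²) = √(543.0² + 67.8²) = 547.2 m.

547 m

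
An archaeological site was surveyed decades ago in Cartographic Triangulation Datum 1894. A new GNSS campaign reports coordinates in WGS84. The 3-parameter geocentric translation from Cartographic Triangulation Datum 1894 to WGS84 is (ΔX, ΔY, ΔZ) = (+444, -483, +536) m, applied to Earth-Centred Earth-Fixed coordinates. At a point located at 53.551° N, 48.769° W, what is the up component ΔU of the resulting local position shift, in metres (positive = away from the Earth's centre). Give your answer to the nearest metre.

At φ = 53.551°, λ = -48.769°: sin φ = 0.804386, cos φ = 0.594107, sin λ = -0.752058, cos λ = 0.659096.
ΔU = cos φ cos λ·ΔX + cos φ sin λ·ΔY + sin φ·ΔZ = (0.594107)(0.659096)(444) + (0.594107)(-0.752058)(-483) + (0.804386)(536) = 820.82 m.

ΔU = 821 m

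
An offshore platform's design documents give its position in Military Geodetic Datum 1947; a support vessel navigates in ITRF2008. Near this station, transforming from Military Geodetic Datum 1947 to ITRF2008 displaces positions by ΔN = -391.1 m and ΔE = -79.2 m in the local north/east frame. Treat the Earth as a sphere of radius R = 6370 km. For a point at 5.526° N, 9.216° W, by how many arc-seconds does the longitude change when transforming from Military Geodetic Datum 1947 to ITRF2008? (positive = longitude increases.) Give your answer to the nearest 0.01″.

At latitude 5.526°, cos φ = 0.995353.
One radian of longitude at latitude φ spans R cos φ, so Δλ = ΔE / (R cos φ) = -79.2 / (6370000 × 0.995353) = -1.2491e-05 rad = -2.577″.

Δλ = -2.58″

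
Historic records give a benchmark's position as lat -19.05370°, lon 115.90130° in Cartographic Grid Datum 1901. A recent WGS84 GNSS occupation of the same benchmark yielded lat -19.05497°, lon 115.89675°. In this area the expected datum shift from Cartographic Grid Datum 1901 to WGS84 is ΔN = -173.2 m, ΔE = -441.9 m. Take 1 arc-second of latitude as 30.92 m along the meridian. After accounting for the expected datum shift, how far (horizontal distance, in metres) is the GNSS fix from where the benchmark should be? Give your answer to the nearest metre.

49 m

Observed coordinate differences: Δφ = -0.00127°, Δλ = -0.00455°.
Converting to metres (1° lat = 111312 m, cos φ = 0.945213): observed ΔN = -141.4 m, observed ΔE = -478.7 m.
Subtracting the expected shift leaves a residual of -141.4 − (-173.2) = 31.8 m north and -478.7 − (-441.9) = -36.8 m east.
Residual distance = √(31.8² + (-36.8)²) = 48.7 m.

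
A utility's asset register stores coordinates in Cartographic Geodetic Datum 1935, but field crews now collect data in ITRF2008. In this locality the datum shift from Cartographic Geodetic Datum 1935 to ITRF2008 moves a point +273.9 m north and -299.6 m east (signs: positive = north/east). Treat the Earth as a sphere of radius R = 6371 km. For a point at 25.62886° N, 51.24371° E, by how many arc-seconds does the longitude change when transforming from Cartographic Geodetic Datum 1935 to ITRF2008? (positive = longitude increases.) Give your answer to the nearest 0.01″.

At latitude 25.62886°, cos φ = 0.901615.
One radian of longitude at latitude φ spans R cos φ, so Δλ = ΔE / (R cos φ) = -299.6 / (6371000 × 0.901615) = -5.2157e-05 rad = -10.758″.

Δλ = -10.76″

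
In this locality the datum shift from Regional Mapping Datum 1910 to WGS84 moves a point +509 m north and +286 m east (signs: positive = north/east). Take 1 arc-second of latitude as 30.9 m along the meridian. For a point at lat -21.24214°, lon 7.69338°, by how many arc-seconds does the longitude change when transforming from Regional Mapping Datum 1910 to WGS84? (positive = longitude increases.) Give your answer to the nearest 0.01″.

At latitude -21.24214°, cos φ = 0.932058.
1″ of longitude at this latitude = 30.90 × cos φ = 28.8006 m, so Δλ = 286.0 / 28.8006 = 9.930″.

Δλ = 9.93″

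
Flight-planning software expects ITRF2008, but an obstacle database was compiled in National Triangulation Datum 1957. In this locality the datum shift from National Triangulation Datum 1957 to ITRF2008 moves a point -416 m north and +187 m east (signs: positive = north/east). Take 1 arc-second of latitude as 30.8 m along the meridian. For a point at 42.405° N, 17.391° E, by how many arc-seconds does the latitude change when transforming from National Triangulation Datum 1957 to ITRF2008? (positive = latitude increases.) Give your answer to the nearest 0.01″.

1″ of latitude = 30.80 m, so Δφ = -416.0 / 30.80 = -13.506″.

Δφ = -13.51″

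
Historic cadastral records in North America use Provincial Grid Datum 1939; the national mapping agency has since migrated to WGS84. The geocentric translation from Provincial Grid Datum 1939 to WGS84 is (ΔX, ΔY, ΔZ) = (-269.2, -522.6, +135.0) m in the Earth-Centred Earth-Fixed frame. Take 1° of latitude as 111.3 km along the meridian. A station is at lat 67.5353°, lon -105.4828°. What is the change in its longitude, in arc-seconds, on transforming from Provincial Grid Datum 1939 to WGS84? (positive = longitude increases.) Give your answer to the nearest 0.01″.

Δλ = -10.15″

sin φ = 0.924115, cos φ = 0.382114, sin λ = -0.963711, cos λ = -0.266949.
East component: ΔE = −sin λ·ΔX + cos λ·ΔY = −(-0.963711)(-269.2) + (-0.266949)(-522.6) = -119.92 m.
1° of latitude spans 111300 m; at latitude φ, 1° of longitude spans that × cos φ = 42529.3 m, so Δλ = -119.92 / 42529.3 × 3600 = -10.151″.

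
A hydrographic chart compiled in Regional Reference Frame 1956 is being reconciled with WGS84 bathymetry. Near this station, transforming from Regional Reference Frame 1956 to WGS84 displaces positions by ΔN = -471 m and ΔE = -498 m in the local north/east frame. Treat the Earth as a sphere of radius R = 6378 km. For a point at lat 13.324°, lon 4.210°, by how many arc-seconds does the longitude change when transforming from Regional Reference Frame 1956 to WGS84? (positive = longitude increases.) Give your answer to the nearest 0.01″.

Δλ = -16.55″

At latitude 13.324°, cos φ = 0.973082.
One radian of longitude at latitude φ spans R cos φ, so Δλ = ΔE / (R cos φ) = -498.0 / (6378000 × 0.973082) = -8.0241e-05 rad = -16.551″.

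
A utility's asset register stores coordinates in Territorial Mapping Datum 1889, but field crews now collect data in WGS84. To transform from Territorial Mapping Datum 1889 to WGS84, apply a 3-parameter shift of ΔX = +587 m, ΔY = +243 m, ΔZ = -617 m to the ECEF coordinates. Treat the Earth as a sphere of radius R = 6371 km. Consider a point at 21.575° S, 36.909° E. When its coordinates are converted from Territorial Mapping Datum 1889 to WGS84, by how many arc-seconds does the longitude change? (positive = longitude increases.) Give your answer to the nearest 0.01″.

Δλ = -5.51″

sin φ = -0.367719, cos φ = 0.929937, sin λ = 0.600546, cos λ = 0.799590.
East component: ΔE = −sin λ·ΔX + cos λ·ΔY = −(0.600546)(587) + (0.799590)(243) = -158.22 m.
1° of latitude spans πR/180 = 111195 m; at latitude φ, 1° of longitude spans that × cos φ = 103404.3 m, so Δλ = -158.22 / 103404.3 × 3600 = -5.508″.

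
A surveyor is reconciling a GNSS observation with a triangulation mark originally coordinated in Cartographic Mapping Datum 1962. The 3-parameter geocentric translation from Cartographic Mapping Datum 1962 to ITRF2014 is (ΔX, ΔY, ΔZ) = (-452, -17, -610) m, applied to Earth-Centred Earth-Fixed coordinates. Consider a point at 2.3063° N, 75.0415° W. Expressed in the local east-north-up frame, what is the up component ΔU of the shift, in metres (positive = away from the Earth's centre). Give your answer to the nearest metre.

ΔU = -125 m

The local up (radial) axis is (cos φ cos λ, cos φ sin λ, sin φ), giving ΔU = -116.575 + 16.411 − 24.547 = -124.71 m.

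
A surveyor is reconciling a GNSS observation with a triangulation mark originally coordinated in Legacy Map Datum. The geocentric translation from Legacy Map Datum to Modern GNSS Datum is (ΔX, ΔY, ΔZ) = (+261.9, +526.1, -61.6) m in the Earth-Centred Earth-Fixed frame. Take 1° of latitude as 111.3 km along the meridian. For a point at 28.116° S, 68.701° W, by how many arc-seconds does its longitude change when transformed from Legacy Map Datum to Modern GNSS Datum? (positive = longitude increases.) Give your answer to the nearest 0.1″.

Δλ = 16.0″

sin φ = -0.471258, cos φ = 0.881995, sin λ = -0.931698, cos λ = 0.363235.
East component: ΔE = −sin λ·ΔX + cos λ·ΔY = −(-0.931698)(261.9) + (0.363235)(526.1) = 435.11 m.
1° of latitude spans 111300 m; at latitude φ, 1° of longitude spans that × cos φ = 98166.1 m, so Δλ = 435.11 / 98166.1 × 3600 = 15.957″.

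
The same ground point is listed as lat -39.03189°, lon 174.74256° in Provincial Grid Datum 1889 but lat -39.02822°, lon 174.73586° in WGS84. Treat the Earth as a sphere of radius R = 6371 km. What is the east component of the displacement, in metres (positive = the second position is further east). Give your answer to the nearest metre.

Δφ = -39.02822° − -39.03189° = +0.00367°; Δλ = 174.73586° − 174.74256° = -0.00670°.
1° along a meridian = πR/180 = 111195 m.
ΔN = Δφ × 111195 = 408.1 m; ΔE = Δλ × 111195 × cos(-39.03189°) = -0.00670 × 111195 × 0.776796 = -578.7 m.

ΔE = -579 m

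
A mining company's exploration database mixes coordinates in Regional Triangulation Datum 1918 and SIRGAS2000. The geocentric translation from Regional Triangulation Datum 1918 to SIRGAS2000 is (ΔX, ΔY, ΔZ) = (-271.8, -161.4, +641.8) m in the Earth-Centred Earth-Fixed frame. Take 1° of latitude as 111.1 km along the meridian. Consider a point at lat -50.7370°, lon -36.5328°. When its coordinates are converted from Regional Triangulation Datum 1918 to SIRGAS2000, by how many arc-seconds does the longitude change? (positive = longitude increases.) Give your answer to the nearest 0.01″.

Δλ = -14.92″

sin φ = -0.774249, cos φ = 0.632881, sin λ = -0.595283, cos λ = 0.803516.
East component: ΔE = −sin λ·ΔX + cos λ·ΔY = −(-0.595283)(-271.8) + (0.803516)(-161.4) = -291.49 m.
1° of latitude spans 111100 m; at latitude φ, 1° of longitude spans that × cos φ = 70313.1 m, so Δλ = -291.49 / 70313.1 × 3600 = -14.924″.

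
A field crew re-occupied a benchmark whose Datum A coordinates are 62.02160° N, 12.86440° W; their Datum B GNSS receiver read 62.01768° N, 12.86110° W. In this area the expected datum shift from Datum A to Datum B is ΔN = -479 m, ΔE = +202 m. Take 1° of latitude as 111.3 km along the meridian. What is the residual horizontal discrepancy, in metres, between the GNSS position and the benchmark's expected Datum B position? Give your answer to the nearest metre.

Observed coordinate differences: Δφ = -0.00392°, Δλ = +0.00330°.
Converting to metres (1° lat = 111300 m, cos φ = 0.469139): observed ΔN = -436.3 m, observed ΔE = 172.3 m.
Subtracting the expected shift leaves a residual of -436.3 − (-479) = 42.7 m north and 172.3 − (202) = -29.7 m east.
Residual distance = √(42.7² + (-29.7)²) = 52.0 m.

52 m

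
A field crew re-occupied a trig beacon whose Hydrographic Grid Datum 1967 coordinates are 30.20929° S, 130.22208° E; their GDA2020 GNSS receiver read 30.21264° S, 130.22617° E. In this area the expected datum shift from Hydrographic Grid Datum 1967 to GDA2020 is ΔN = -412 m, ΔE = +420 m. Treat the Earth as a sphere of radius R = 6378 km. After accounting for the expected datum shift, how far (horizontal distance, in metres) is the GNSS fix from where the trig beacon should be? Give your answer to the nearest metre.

47 m

Observed coordinate differences: Δφ = -0.00335°, Δλ = +0.00409°.
Converting to metres (1° lat = 111317 m, cos φ = 0.864193): observed ΔN = -372.9 m, observed ΔE = 393.5 m.
Subtracting the expected shift leaves a residual of -372.9 − (-412) = 39.1 m north and 393.5 − (420) = -26.5 m east.
Residual distance = √(39.1² + (-26.5)²) = 47.2 m.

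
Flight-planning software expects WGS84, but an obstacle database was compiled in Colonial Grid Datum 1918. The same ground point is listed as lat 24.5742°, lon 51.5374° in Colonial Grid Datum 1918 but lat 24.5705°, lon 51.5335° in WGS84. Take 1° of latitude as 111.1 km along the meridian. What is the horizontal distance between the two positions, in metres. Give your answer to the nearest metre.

569 m

Δφ = 24.5705° − 24.5742° = -0.0037°; Δλ = 51.5335° − 51.5374° = -0.0039°.
ΔN = Δφ × 111100 = -411.1 m; ΔE = Δλ × 111100 × cos(24.5742°) = -0.0039 × 111100 × 0.909423 = -394.0 m.
Distance = √(ΔE² + ΔN²) = √((-394.0)² + (-411.1)²) = 569.4 m.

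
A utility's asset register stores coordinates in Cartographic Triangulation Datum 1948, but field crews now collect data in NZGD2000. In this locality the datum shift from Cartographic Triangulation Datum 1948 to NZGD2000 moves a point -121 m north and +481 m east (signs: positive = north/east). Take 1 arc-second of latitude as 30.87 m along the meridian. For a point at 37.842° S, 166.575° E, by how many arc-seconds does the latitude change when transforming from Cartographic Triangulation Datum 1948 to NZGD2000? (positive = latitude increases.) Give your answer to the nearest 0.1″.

Δφ = -3.9″

1″ of latitude = 30.87 m, so Δφ = -121.0 / 30.87 = -3.920″.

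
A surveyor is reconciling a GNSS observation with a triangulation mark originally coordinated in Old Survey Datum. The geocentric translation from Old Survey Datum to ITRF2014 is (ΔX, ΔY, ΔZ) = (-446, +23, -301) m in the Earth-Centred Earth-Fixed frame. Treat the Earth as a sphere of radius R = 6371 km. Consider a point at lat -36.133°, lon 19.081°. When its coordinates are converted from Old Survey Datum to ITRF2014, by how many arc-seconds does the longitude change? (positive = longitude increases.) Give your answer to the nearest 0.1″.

Δλ = 6.7″

sin φ = -0.589662, cos φ = 0.807650, sin λ = 0.326905, cos λ = 0.945057.
East component: ΔE = −sin λ·ΔX + cos λ·ΔY = −(0.326905)(-446) + (0.945057)(23) = 167.54 m.
1° of latitude spans πR/180 = 111195 m; at latitude φ, 1° of longitude spans that × cos φ = 89806.6 m, so Δλ = 167.54 / 89806.6 × 3600 = 6.716″.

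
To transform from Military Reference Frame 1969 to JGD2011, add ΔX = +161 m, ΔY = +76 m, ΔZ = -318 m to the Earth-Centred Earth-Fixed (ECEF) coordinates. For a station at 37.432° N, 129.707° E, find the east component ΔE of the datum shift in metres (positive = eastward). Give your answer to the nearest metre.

ΔE = -172 m

At φ = 37.432°, λ = 129.707°: sin φ = 0.607819, cos φ = 0.794075, sin λ = 0.769322, cos λ = -0.638862.
ΔE = −sin λ·ΔX + cos λ·ΔY = −(0.769322)·(161) + (-0.638862)·(76) = -172.41 m.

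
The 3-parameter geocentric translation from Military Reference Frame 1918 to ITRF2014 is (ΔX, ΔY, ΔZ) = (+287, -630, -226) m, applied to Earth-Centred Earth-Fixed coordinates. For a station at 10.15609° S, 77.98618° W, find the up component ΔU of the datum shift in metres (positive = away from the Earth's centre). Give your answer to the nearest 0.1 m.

At φ = -10.15609°, λ = -77.98618°: sin φ = -0.176330, cos φ = 0.984331, sin λ = -0.978097, cos λ = 0.208148.
ΔU = cos φ cos λ·ΔX + cos φ sin λ·ΔY + sin φ·ΔZ = (0.984331)(0.208148)(287) + (0.984331)(-0.978097)(-630) + (-0.176330)(-226) = 705.20 m.

ΔU = 705.2 m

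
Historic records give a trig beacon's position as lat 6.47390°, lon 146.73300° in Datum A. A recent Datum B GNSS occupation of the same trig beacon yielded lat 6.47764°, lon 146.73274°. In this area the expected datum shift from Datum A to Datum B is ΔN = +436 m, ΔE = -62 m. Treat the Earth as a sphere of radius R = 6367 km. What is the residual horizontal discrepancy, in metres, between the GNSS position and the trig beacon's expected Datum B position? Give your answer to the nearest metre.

39 m

Observed coordinate differences: Δφ = +0.00374°, Δλ = -0.00026°.
Converting to metres (1° lat = 111125 m, cos φ = 0.993623): observed ΔN = 415.6 m, observed ΔE = -28.7 m.
Subtracting the expected shift leaves a residual of 415.6 − (436) = -20.4 m north and -28.7 − (-62) = 33.3 m east.
Residual distance = √((-20.4)² + 33.3²) = 39.0 m.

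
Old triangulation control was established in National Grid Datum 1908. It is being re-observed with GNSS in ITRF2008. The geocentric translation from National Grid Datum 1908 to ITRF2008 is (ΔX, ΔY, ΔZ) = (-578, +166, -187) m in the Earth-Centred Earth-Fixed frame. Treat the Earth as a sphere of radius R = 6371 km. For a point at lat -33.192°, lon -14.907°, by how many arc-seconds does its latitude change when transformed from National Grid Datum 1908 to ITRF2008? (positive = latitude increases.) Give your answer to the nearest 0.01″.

sin φ = -0.547446, cos φ = 0.836841, sin λ = -0.257251, cos λ = 0.966345.
North component: ΔN = −sin φ cos λ·ΔX − sin φ sin λ·ΔY + cos φ·ΔZ = −(-0.547446)(0.966345)(-578) − (-0.547446)(-0.257251)(166) + (0.836841)(-187) = -485.64 m.
1° of latitude spans πR/180 = 111195 m, so Δφ = -485.64 / 111195 × 3600 = -15.723″.

Δφ = -15.72″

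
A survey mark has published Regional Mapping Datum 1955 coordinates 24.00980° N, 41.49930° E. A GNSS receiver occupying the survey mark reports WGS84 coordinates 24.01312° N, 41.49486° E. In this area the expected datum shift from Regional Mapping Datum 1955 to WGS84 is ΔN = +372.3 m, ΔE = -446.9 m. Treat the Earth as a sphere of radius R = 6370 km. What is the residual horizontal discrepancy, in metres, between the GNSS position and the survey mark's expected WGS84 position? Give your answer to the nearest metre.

Observed coordinate differences: Δφ = +0.00332°, Δλ = -0.00444°.
Converting to metres (1° lat = 111177 m, cos φ = 0.913476): observed ΔN = 369.1 m, observed ΔE = -450.9 m.
Subtracting the expected shift leaves a residual of 369.1 − (372.3) = -3.2 m north and -450.9 − (-446.9) = -4.0 m east.
Residual distance = √((-3.2)² + (-4.0)²) = 5.1 m.

5 m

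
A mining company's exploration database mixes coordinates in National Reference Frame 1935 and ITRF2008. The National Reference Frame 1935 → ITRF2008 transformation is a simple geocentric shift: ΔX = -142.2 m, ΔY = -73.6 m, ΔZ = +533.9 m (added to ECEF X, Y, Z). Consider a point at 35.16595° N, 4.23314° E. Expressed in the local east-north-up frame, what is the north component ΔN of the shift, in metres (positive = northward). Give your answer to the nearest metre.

ΔN = 521 m

At φ = 35.16595°, λ = 4.23314°: sin φ = 0.575947, cos φ = 0.817487, sin λ = 0.073815, cos λ = 0.997272.
ΔN = −sin φ cos λ·ΔX − sin φ sin λ·ΔY + cos φ·ΔZ = −(0.575947)(0.997272)(-142.2) − (0.575947)(0.073815)(-73.6) + (0.817487)(533.9) = 521.26 m.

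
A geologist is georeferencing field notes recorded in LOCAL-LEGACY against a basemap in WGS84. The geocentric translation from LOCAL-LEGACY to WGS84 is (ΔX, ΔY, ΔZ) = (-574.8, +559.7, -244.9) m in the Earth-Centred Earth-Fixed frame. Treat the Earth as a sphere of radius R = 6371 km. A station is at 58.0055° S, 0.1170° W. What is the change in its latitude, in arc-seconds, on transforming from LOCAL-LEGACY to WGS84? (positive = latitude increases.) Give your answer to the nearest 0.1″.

sin φ = -0.848099, cos φ = 0.529838, sin λ = -0.002042, cos λ = 0.999998.
North component: ΔN = −sin φ cos λ·ΔX − sin φ sin λ·ΔY + cos φ·ΔZ = −(-0.848099)(0.999998)(-574.8) − (-0.848099)(-0.002042)(559.7) + (0.529838)(-244.9) = -618.21 m.
1° of latitude spans πR/180 = 111195 m, so Δφ = -618.21 / 111195 × 3600 = -20.015″.

Δφ = -20.0″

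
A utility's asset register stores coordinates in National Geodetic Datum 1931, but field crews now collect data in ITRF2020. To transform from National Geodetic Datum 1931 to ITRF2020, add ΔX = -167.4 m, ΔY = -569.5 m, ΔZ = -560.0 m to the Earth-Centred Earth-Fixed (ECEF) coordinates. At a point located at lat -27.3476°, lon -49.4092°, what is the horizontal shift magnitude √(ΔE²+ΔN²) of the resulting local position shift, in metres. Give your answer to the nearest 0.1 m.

The local east axis at (φ, λ) is (−sin λ, cos λ, 0), so ΔE = −sin(-49.4092°)·(-167.4) + cos(-49.4092°)·(-569.5) = -497.67 m.
The local north axis is (−sin φ cos λ, −sin φ sin λ, cos φ), giving ΔN = -50.036 + 198.669 − 497.412 = -348.78 m.
Horizontal magnitude = √(ΔE² + ΔN²) = √((-497.67)² + (-348.78)²) = 607.72 m.

607.7 m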